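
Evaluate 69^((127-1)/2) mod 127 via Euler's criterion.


p = 127 is prime and the exponent is (p-1)/2 = 63, so by Euler's criterion 69^63 = (69/127) = +1 or -1 mod 127.
Compute by square-and-multiply:
  63 = 32 + 16 + 8 + 4 + 2 + 1 (binary 111111)
  Repeated squaring mod 127: 69^1 = 69, 69^2 = 62, 69^4 = 34, 69^8 = 13, 69^16 = 42, 69^32 = 113
  69^63 = 69^32 * 69^16 * 69^8 * 69^4 * 69^2 * 69^1 = 113 * 42 * 13 * 34 * 62 * 69 mod 127
    113 * 42 = 4746 = 47 mod 127
    47 * 13 = 611 = 103 mod 127
    103 * 34 = 3502 = 73 mod 127
    73 * 62 = 4526 = 81 mod 127
    81 * 69 = 5589 = 1 mod 127
  69^63 = 1 mod 127
Result 1: 69 is a quadratic residue mod 127.
69^63 mod 127 = 1

1


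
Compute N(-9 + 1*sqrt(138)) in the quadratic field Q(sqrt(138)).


N(a + b*sqrt(d)) = a^2 - d*b^2
= (-9)^2 - (138)*(1)^2
= 81 - 138
= -57

-57


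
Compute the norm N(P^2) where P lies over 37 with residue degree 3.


N(P^a) = p^(a*f)
= 37^(2*3)
= 37^6
= 2565726409

2565726409


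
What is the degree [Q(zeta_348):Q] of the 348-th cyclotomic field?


The degree equals Euler's totient phi(348).
348 = 2^2 * 3 * 29
phi(348) = 112

112


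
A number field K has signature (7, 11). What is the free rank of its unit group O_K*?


By Dirichlet's unit theorem:
rank = r1 + r2 - 1
= 7 + 11 - 1
= 17

17


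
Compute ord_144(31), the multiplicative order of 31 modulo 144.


We want ord_144(31), the smallest k >= 1 with 31^k = 1 mod 144.
n = 144 = 2^4 * 3^2, phi(144) = 48; the order divides phi(n).
Divisors of 48: 1, 2, 3, 4, 6, 8, 12, 16, 24, 48
Repeated squaring mod 144: 31^1 = 31, 31^2 = 97, 31^4 = 49, 31^8 = 97, 31^16 = 49, 31^32 = 97
Test divisors in increasing order:
  k=1: 31^1 = 31 mod 144
  k=2: 31^2 = 97 mod 144
  k=3: 31^3 = 97 * 31 = 127 mod 144
  k=4: 31^4 = 49 mod 144
  k=6: 31^6 = 49 * 97 = 1 mod 144  <- first divisor giving 1
Order = 6

6


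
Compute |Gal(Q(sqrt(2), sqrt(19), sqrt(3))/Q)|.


The 3 square roots of distinct primes are multiplicatively independent over Q,
so [K:Q] = 2^3 and Gal(K/Q) is isomorphic to (Z/2Z)^3.
|Gal| = 2^3 = 8

8


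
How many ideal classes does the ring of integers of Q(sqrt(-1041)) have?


K = Q(sqrt(-1041)). d mod 4 = 3, so D = disc(K) = 4d = -4164
h(K) equals the number of primitive reduced positive-definite forms (a, b, c) = a*x^2 + b*x*y + c*y^2 with b^2 - 4ac = D,
where reduced means |b| <= a <= c, with b >= 0 whenever |b| = a or a = c, and primitive means gcd(a, b, c) = 1.
Reduced forces 3a^2 <= |D| = 4164, so 1 <= a <= 37; b must have the parity of D, and c = (b^2 - D)/(4a) must be an integer >= a.
Enumerate a = 1..37, b in [-a, a]:
  a=1: (1, 0, 1041)  [1]
  a=2: (2, 2, 521)  [1]
  a=3: (3, 0, 347)  [1]
  a=4: none
  a=5: (5, -4, 209), (5, 4, 209)  [2]
  a=6: (6, 6, 175)  [1]
  a=7: (7, -6, 150), (7, 6, 150)  [2]
  a=8..9: none
  a=10: (10, -6, 105), (10, 6, 105)  [2]
  a=11: (11, -4, 95), (11, 4, 95)  [2]
  a=12: none
  a=13: (13, -10, 82), (13, 10, 82)  [2]
  a=14: (14, -6, 75), (14, 6, 75)  [2]
  a=15: (15, -6, 70), (15, 6, 70)  [2]
  a=16: none
  a=17: (17, -16, 65), (17, 16, 65)  [2]
  a=18: none
  a=19: (19, -4, 55), (19, 4, 55)  [2]
  a=20: none
  a=21: (21, -6, 50), (21, 6, 50)  [2]
  a=22: (22, -18, 51), (22, 18, 51)  [2]
  a=23..24: none
  a=25: (25, -6, 42), (25, 6, 42)  [2]
  a=26: (26, -10, 41), (26, 10, 41)  [2]
  a=27..29: none
  a=30: (30, -6, 35), (30, 6, 35)  [2]
  a=31..32: none
  a=33: (33, -18, 34), (33, 18, 34)  [2]
  a=34: none
  a=35: (35, -34, 38), (35, 34, 38)  [2]
  a=36..37: none
Total reduced forms: 1 + 1 + 1 + 2 + 1 + 2 + 2 + 2 + 2 + 2 + 2 + 2 + 2 + 2 + 2 + 2 + 2 + 2 + 2 + 2 = 36
h = 36

36


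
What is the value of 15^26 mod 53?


p = 53 is prime and the exponent is (p-1)/2 = 26, so by Euler's criterion 15^26 = (15/53) = +1 or -1 mod 53.
Compute by square-and-multiply:
  26 = 16 + 8 + 2 (binary 11010)
  Repeated squaring mod 53: 15^1 = 15, 15^2 = 13, 15^4 = 10, 15^8 = 47, 15^16 = 36
  15^26 = 15^16 * 15^8 * 15^2 = 36 * 47 * 13 mod 53
    36 * 47 = 1692 = 49 mod 53
    49 * 13 = 637 = 1 mod 53
  15^26 = 1 mod 53
Result 1: 15 is a quadratic residue mod 53.
15^26 mod 53 = 1

1


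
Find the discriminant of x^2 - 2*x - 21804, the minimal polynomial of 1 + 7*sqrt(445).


The element 1 + 7*sqrt(445) has minimal polynomial:
x^2 - 2*x - 21804
Discriminant = (-2)^2 - 4*(-21804)
= 4 + 87216
= 87220

87220


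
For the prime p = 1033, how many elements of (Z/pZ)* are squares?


For prime p, the number of non-zero quadratic residues is (p-1)/2.
= (1033-1)/2
= 516

516


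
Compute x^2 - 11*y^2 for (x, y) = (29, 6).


x^2 - d*y^2
= 29^2 - 11*6^2
= 841 - 396
= 445

445


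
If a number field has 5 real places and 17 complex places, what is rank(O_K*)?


By Dirichlet's unit theorem:
rank = r1 + r2 - 1
= 5 + 17 - 1
= 21

21


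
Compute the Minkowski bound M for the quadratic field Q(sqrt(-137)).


d = -137, d mod 4 = 3, so disc(K) = 4d = -548; |disc(K)| = 548
Imaginary quadratic field, so n = 2, s = r2 = 1, r1 = 0
M = (n!/n^n) * (4/pi)^s * sqrt(|disc(K)|) = (2!/2^2) * (4/pi)^1 * sqrt(548)
= 0.5 * 1.273240 * 23.409400
= 14.9029

14.9029


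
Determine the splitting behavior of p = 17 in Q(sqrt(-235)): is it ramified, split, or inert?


K = Q(sqrt(-235)). Since d mod 4 = 1, disc(K) = -235.
Check p | disc: -235 mod 17 = 3.
p does not divide disc. Compute Legendre symbol (d/p):
3^((17-1)/2) mod 17 = -1
(d/p) = -1, so p is inert: (p) stays prime with e=1, f=2, g=1.
Therefore p is inert.

inert


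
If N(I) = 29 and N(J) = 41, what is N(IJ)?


N(IJ) = N(I) * N(J)
= 29 * 41
= 1189

1189


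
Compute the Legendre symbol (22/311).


p = 311 is prime, so compute (22/311) with the reciprocity algorithm (Jacobi-symbol steps: pull out 2s via (2/n), flip via reciprocity, reduce):
  pull out 2: (2/311) = +1  (since 311 mod 8 = 7)
  reciprocity: (11/311) -> -(311/11)
  reduce: (3/11)
  reciprocity: (3/11) -> -(11/3)
  reduce: (2/3)
  pull out 2: (2/3) = -1  (since 3 mod 8 = 3)
  (1/3) = 1
Product of signs = -1
(22/311) = -1

-1


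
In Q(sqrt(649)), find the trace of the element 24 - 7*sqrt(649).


Tr(a + b*sqrt(d)) = (a + b*sqrt(d)) + (a - b*sqrt(d)) = 2a
= 2 * (24)
= 48

48


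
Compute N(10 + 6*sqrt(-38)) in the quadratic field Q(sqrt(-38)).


N(a + b*sqrt(d)) = a^2 - d*b^2
= (10)^2 - (-38)*(6)^2
= 100 + 1368
= 1468

1468


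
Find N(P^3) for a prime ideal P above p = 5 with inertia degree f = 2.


N(P^a) = p^(a*f)
= 5^(3*2)
= 5^6
= 15625

15625


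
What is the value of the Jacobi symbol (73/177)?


Compute (73/177) via quadratic reciprocity:
  reciprocity: (73/177) -> +(177/73)
  reduce: (31/73)
  reciprocity: (31/73) -> +(73/31)
  reduce: (11/31)
  reciprocity: (11/31) -> -(31/11)
  reduce: (9/11)
  reciprocity: (9/11) -> +(11/9)
  reduce: (2/9)
  pull out 2: (2/9) = +1  (since 9 mod 8 = 1)
  (1/9) = 1
Product of signs = -1

-1


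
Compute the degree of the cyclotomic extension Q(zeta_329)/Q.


The degree equals Euler's totient phi(329).
329 = 7 * 47
phi(329) = 276

276


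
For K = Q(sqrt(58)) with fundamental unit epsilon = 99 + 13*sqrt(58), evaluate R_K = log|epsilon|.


epsilon = 99 + 13*sqrt(58)
= 198.0051
R = ln(198.0051)
= 5.2883

5.2883


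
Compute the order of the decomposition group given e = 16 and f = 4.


|D_P| = e * f
= 16 * 4
= 64

64


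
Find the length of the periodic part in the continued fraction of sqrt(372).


Run the CF algorithm for sqrt(372).
a_0 = floor(sqrt(372)) = 19; set m_0=0, q_0=1.
Recurrence: m' = q*a - m,  q' = (d - m'^2)/q,  a' = floor((a_0 + m')/q').
  step 1: m=19, q=11, a=3
  step 2: m=14, q=16, a=2
  step 3: m=18, q=3, a=12
  step 4: m=18, q=16, a=2
  step 5: m=14, q=11, a=3
  step 6: m=19, q=1, a=38
a_6 = 2*a_0 = 38, so the period closes here.
sqrt(372) = [19; 3, 2, 12, 2, 3, 38]
Period length = 6

6


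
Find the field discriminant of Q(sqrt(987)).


For K = Q(sqrt(d)) with d squarefree: disc(K) = d if d = 1 mod 4, and disc(K) = 4d if d = 2 or 3 mod 4.
Here d = 987, and d mod 4 = 3.
d = 3 mod 4, not 1 (O_K = Z[sqrt(d)]), so disc(K) = 4d = 4 * (987) = 3948

3948


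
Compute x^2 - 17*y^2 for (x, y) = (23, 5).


x^2 - d*y^2
= 23^2 - 17*5^2
= 529 - 425
= 104

104


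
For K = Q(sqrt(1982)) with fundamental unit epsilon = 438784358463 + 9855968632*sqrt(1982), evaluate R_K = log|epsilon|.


epsilon = 438784358463 + 9855968632*sqrt(1982)
= 8.7757e+11
R = ln(8.7757e+11)
= 27.5004

27.5004


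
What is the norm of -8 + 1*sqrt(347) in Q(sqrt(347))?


N(a + b*sqrt(d)) = a^2 - d*b^2
= (-8)^2 - (347)*(1)^2
= 64 - 347
= -283

-283


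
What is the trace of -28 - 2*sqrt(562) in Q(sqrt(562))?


Tr(a + b*sqrt(d)) = (a + b*sqrt(d)) + (a - b*sqrt(d)) = 2a
= 2 * (-28)
= -56

-56


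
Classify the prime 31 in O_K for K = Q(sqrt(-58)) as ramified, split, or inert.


K = Q(sqrt(-58)). Since d mod 4 = 2, disc(K) = -232.
Check p | disc: -232 mod 31 = 16.
p does not divide disc. Compute Legendre symbol (d/p):
4^((31-1)/2) mod 31 = 1
(d/p) = 1, so p splits: (p) = P*P' with e=1, f=1, g=2.
Therefore p is split.

split


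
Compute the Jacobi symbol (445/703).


Compute (445/703) via quadratic reciprocity:
  reciprocity: (445/703) -> +(703/445)
  reduce: (258/445)
  pull out 2: (2/445) = -1  (since 445 mod 8 = 5)
  reciprocity: (129/445) -> +(445/129)
  reduce: (58/129)
  pull out 2: (2/129) = +1  (since 129 mod 8 = 1)
  reciprocity: (29/129) -> +(129/29)
  reduce: (13/29)
  reciprocity: (13/29) -> +(29/13)
  reduce: (3/13)
  reciprocity: (3/13) -> +(13/3)
  reduce: (1/3)
  (1/3) = 1
Product of signs = -1

-1


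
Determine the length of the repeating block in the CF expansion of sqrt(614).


Run the CF algorithm for sqrt(614).
a_0 = floor(sqrt(614)) = 24; set m_0=0, q_0=1.
Recurrence: m' = q*a - m,  q' = (d - m'^2)/q,  a' = floor((a_0 + m')/q').
  step 1: m=24, q=38, a=1
  step 2: m=14, q=11, a=3
  step 3: m=19, q=23, a=1
  step 4: m=4, q=26, a=1
  step 5: m=22, q=5, a=9
  step 6: m=23, q=17, a=2
  step 7: m=11, q=29, a=1
  step 8: m=18, q=10, a=4
  step 9: m=22, q=13, a=3
  step 10: m=17, q=25, a=1
  step 11: m=8, q=22, a=1
  step 12: m=14, q=19, a=2
  step 13: m=24, q=2, a=24
  step 14: m=24, q=19, a=2
  step 15: m=14, q=22, a=1
  step 16: m=8, q=25, a=1
  step 17: m=17, q=13, a=3
  step 18: m=22, q=10, a=4
  step 19: m=18, q=29, a=1
  step 20: m=11, q=17, a=2
  step 21: m=23, q=5, a=9
  step 22: m=22, q=26, a=1
  step 23: m=4, q=23, a=1
  step 24: m=19, q=11, a=3
  step 25: m=14, q=38, a=1
  step 26: m=24, q=1, a=48
a_26 = 2*a_0 = 48, so the period closes here.
sqrt(614) = [24; 1, 3, 1, 1, 9, 2, 1, 4, 3, 1, 1, 2, 24, 2, 1, 1, 3, 4, 1, 2, 9, 1, 1, 3, 1, 48]
Period length = 26

26


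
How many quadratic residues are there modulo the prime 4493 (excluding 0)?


For prime p, the number of non-zero quadratic residues is (p-1)/2.
= (4493-1)/2
= 2246

2246


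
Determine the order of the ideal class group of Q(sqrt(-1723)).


K = Q(sqrt(-1723)). d mod 4 = 1, so D = disc(K) = d = -1723
h(K) equals the number of primitive reduced positive-definite forms (a, b, c) = a*x^2 + b*x*y + c*y^2 with b^2 - 4ac = D,
where reduced means |b| <= a <= c, with b >= 0 whenever |b| = a or a = c, and primitive means gcd(a, b, c) = 1.
Reduced forces 3a^2 <= |D| = 1723, so 1 <= a <= 23; b must have the parity of D, and c = (b^2 - D)/(4a) must be an integer >= a.
Enumerate a = 1..23, b in [-a, a]:
  a=1: (1, 1, 431)  [1]
  a=2..10: none
  a=11: (11, -9, 41), (11, 9, 41)  [2]
  a=12..18: none
  a=19: (19, -5, 23), (19, 5, 23)  [2]
  a=20..23: none
Total reduced forms: 1 + 2 + 2 = 5
h = 5

5


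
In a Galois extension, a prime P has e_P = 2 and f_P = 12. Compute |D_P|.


|D_P| = e * f
= 2 * 12
= 24

24


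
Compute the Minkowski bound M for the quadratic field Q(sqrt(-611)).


d = -611, d mod 4 = 1, so disc(K) = d = -611; |disc(K)| = 611
Imaginary quadratic field, so n = 2, s = r2 = 1, r1 = 0
M = (n!/n^n) * (4/pi)^s * sqrt(|disc(K)|) = (2!/2^2) * (4/pi)^1 * sqrt(611)
= 0.5 * 1.273240 * 24.718414
= 15.7362

15.7362


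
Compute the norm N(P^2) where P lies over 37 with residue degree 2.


N(P^a) = p^(a*f)
= 37^(2*2)
= 37^4
= 1874161

1874161


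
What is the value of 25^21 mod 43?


p = 43 is prime and the exponent is (p-1)/2 = 21, so by Euler's criterion 25^21 = (25/43) = +1 or -1 mod 43.
Compute by square-and-multiply:
  21 = 16 + 4 + 1 (binary 10101)
  Repeated squaring mod 43: 25^1 = 25, 25^2 = 23, 25^4 = 13, 25^8 = 40, 25^16 = 9
  25^21 = 25^16 * 25^4 * 25^1 = 9 * 13 * 25 mod 43
    9 * 13 = 117 = 31 mod 43
    31 * 25 = 775 = 1 mod 43
  25^21 = 1 mod 43
Result 1: 25 is a quadratic residue mod 43.
25^21 mod 43 = 1

1


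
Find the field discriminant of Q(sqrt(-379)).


For K = Q(sqrt(d)) with d squarefree: disc(K) = d if d = 1 mod 4, and disc(K) = 4d if d = 2 or 3 mod 4.
Here d = -379, and d mod 4 = 1.
d = 1 mod 4 (O_K = Z[(1+sqrt(d))/2]), so disc(K) = d = -379

-379


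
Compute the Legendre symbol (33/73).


p = 73 is prime, so compute (33/73) with the reciprocity algorithm (Jacobi-symbol steps: pull out 2s via (2/n), flip via reciprocity, reduce):
  reciprocity: (33/73) -> +(73/33)
  reduce: (7/33)
  reciprocity: (7/33) -> +(33/7)
  reduce: (5/7)
  reciprocity: (5/7) -> +(7/5)
  reduce: (2/5)
  pull out 2: (2/5) = -1  (since 5 mod 8 = 5)
  (1/5) = 1
Product of signs = -1
(33/73) = -1

-1


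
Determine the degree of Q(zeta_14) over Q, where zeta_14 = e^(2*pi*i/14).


The degree equals Euler's totient phi(14).
14 = 2 * 7
phi(14) = 6

6


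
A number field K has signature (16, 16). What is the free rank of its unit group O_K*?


By Dirichlet's unit theorem:
rank = r1 + r2 - 1
= 16 + 16 - 1
= 31

31


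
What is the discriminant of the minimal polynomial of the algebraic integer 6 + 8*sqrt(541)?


The element 6 + 8*sqrt(541) has minimal polynomial:
x^2 - 12*x - 34588
Discriminant = (-12)^2 - 4*(-34588)
= 144 + 138352
= 138496

138496


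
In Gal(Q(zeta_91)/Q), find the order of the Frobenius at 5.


The Frobenius at p in Gal(Q(zeta_n)/Q) = (Z/nZ)* is the class of p, so its order is ord_91(5), the smallest k >= 1 with 5^k = 1 mod 91.
n = 91 = 7 * 13, phi(91) = 72; the order divides phi(n).
Divisors of 72: 1, 2, 3, 4, 6, 8, 9, 12, 18, 24, 36, 72
Repeated squaring mod 91: 5^1 = 5, 5^2 = 25, 5^4 = 79, 5^8 = 53, 5^16 = 79, 5^32 = 53, 5^64 = 79
Test divisors in increasing order:
  k=1: 5^1 = 5 mod 91
  k=2: 5^2 = 25 mod 91
  k=3: 5^3 = 25 * 5 = 34 mod 91
  k=4: 5^4 = 79 mod 91
  k=6: 5^6 = 79 * 25 = 64 mod 91
  k=8: 5^8 = 53 mod 91
  k=9: 5^9 = 53 * 5 = 83 mod 91
  k=12: 5^12 = 53 * 79 = 1 mod 91  <- first divisor giving 1
Order = 12

12


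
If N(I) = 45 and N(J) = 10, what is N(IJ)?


N(IJ) = N(I) * N(J)
= 45 * 10
= 450

450


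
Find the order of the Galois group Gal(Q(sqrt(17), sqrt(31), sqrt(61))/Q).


The 3 square roots of distinct primes are multiplicatively independent over Q,
so [K:Q] = 2^3 and Gal(K/Q) is isomorphic to (Z/2Z)^3.
|Gal| = 2^3 = 8

8


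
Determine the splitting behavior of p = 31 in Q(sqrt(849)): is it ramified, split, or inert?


K = Q(sqrt(849)). Since d mod 4 = 1, disc(K) = 849.
Check p | disc: 849 mod 31 = 12.
p does not divide disc. Compute Legendre symbol (d/p):
12^((31-1)/2) mod 31 = -1
(d/p) = -1, so p is inert: (p) stays prime with e=1, f=2, g=1.
Therefore p is inert.

inert


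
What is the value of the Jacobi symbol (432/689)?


Compute (432/689) via quadratic reciprocity:
  pull out 2: (2/689) = +1  (since 689 mod 8 = 1)
  pull out 2: (2/689) = +1  (since 689 mod 8 = 1)
  pull out 2: (2/689) = +1  (since 689 mod 8 = 1)
  pull out 2: (2/689) = +1  (since 689 mod 8 = 1)
  reciprocity: (27/689) -> +(689/27)
  reduce: (14/27)
  pull out 2: (2/27) = -1  (since 27 mod 8 = 3)
  reciprocity: (7/27) -> -(27/7)
  reduce: (6/7)
  pull out 2: (2/7) = +1  (since 7 mod 8 = 7)
  reciprocity: (3/7) -> -(7/3)
  reduce: (1/3)
  (1/3) = 1
Product of signs = -1

-1


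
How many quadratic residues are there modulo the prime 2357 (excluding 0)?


For prime p, the number of non-zero quadratic residues is (p-1)/2.
= (2357-1)/2
= 1178

1178


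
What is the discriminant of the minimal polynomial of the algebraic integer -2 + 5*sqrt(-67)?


The element -2 + 5*sqrt(-67) has minimal polynomial:
x^2 + 4*x + 1679
Discriminant = (4)^2 - 4*(1679)
= 16 - 6716
= -6700

-6700


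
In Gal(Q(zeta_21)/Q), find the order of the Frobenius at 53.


The Frobenius at p in Gal(Q(zeta_n)/Q) = (Z/nZ)* is the class of p, so its order is ord_21(53), the smallest k >= 1 with 53^k = 1 mod 21.
n = 21 = 3 * 7, phi(21) = 12; the order divides phi(n).
Divisors of 12: 1, 2, 3, 4, 6, 12
Repeated squaring mod 21: 53^1 = 11, 53^2 = 16, 53^4 = 4, 53^8 = 16
Test divisors in increasing order:
  k=1: 53^1 = 11 mod 21
  k=2: 53^2 = 16 mod 21
  k=3: 53^3 = 16 * 11 = 8 mod 21
  k=4: 53^4 = 4 mod 21
  k=6: 53^6 = 4 * 16 = 1 mod 21  <- first divisor giving 1
Order = 6

6


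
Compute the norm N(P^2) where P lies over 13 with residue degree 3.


N(P^a) = p^(a*f)
= 13^(2*3)
= 13^6
= 4826809

4826809


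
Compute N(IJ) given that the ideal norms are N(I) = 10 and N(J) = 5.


N(IJ) = N(I) * N(J)
= 10 * 5
= 50

50


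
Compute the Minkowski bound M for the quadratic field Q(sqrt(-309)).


d = -309, d mod 4 = 3, so disc(K) = 4d = -1236; |disc(K)| = 1236
Imaginary quadratic field, so n = 2, s = r2 = 1, r1 = 0
M = (n!/n^n) * (4/pi)^s * sqrt(|disc(K)|) = (2!/2^2) * (4/pi)^1 * sqrt(1236)
= 0.5 * 1.273240 * 35.156792
= 22.3815

22.3815


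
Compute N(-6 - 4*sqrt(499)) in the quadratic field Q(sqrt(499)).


N(a + b*sqrt(d)) = a^2 - d*b^2
= (-6)^2 - (499)*(-4)^2
= 36 - 7984
= -7948

-7948


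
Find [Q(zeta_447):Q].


The degree equals Euler's totient phi(447).
447 = 3 * 149
phi(447) = 296

296


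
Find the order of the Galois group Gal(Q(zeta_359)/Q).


|Gal(Q(zeta_359)/Q)| = phi(359)
= 358

358


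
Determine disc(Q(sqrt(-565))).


For K = Q(sqrt(d)) with d squarefree: disc(K) = d if d = 1 mod 4, and disc(K) = 4d if d = 2 or 3 mod 4.
Here d = -565, and d mod 4 = 3.
d = 3 mod 4, not 1 (O_K = Z[sqrt(d)]), so disc(K) = 4d = 4 * (-565) = -2260

-2260


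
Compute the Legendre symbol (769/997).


p = 997 is prime, so compute (769/997) with the reciprocity algorithm (Jacobi-symbol steps: pull out 2s via (2/n), flip via reciprocity, reduce):
  reciprocity: (769/997) -> +(997/769)
  reduce: (228/769)
  pull out 2: (2/769) = +1  (since 769 mod 8 = 1)
  pull out 2: (2/769) = +1  (since 769 mod 8 = 1)
  reciprocity: (57/769) -> +(769/57)
  reduce: (28/57)
  pull out 2: (2/57) = +1  (since 57 mod 8 = 1)
  pull out 2: (2/57) = +1  (since 57 mod 8 = 1)
  reciprocity: (7/57) -> +(57/7)
  reduce: (1/7)
  (1/7) = 1
Product of signs = 1
(769/997) = 1

1


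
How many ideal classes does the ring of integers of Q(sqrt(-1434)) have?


K = Q(sqrt(-1434)). d mod 4 = 2, so D = disc(K) = 4d = -5736
h(K) equals the number of primitive reduced positive-definite forms (a, b, c) = a*x^2 + b*x*y + c*y^2 with b^2 - 4ac = D,
where reduced means |b| <= a <= c, with b >= 0 whenever |b| = a or a = c, and primitive means gcd(a, b, c) = 1.
Reduced forces 3a^2 <= |D| = 5736, so 1 <= a <= 43; b must have the parity of D, and c = (b^2 - D)/(4a) must be an integer >= a.
Enumerate a = 1..43, b in [-a, a]:
  a=1: (1, 0, 1434)  [1]
  a=2: (2, 0, 717)  [1]
  a=3: (3, 0, 478)  [1]
  a=4: none
  a=5: (5, -2, 287), (5, 2, 287)  [2]
  a=6: (6, 0, 239)  [1]
  a=7: (7, -2, 205), (7, 2, 205)  [2]
  a=8..9: none
  a=10: (10, -8, 145), (10, 8, 145)  [2]
  a=11..12: none
  a=13: (13, -6, 111), (13, 6, 111)  [2]
  a=14: (14, -12, 105), (14, 12, 105)  [2]
  a=15: (15, -12, 98), (15, 12, 98)  [2]
  a=16..20: none
  a=21: (21, -12, 70), (21, 12, 70)  [2]
  a=22..24: none
  a=25: (25, -8, 58), (25, 8, 58)  [2]
  a=26: (26, -20, 59), (26, 20, 59)  [2]
  a=27..28: none
  a=29: (29, -8, 50), (29, 8, 50)  [2]
  a=30: (30, -12, 49), (30, 12, 49)  [2]
  a=31..34: none
  a=35: (35, -12, 42), (35, -2, 41), (35, 2, 41), (35, 12, 42)  [4]
  a=36: none
  a=37: (37, -6, 39), (37, 6, 39)  [2]
  a=38..43: none
Total reduced forms: 1 + 1 + 1 + 2 + 1 + 2 + 2 + 2 + 2 + 2 + 2 + 2 + 2 + 2 + 2 + 4 + 2 = 32
h = 32

32


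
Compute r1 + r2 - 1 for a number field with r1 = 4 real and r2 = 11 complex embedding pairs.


By Dirichlet's unit theorem:
rank = r1 + r2 - 1
= 4 + 11 - 1
= 14

14


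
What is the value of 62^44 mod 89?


p = 89 is prime and the exponent is (p-1)/2 = 44, so by Euler's criterion 62^44 = (62/89) = +1 or -1 mod 89.
Compute by square-and-multiply:
  44 = 32 + 8 + 4 (binary 101100)
  Repeated squaring mod 89: 62^1 = 62, 62^2 = 17, 62^4 = 22, 62^8 = 39, 62^16 = 8, 62^32 = 64
  62^44 = 62^32 * 62^8 * 62^4 = 64 * 39 * 22 mod 89
    64 * 39 = 2496 = 4 mod 89
    4 * 22 = 88 = 88 mod 89
  62^44 = 88 mod 89
Result 88 = p - 1 = -1 mod 89: 62 is a quadratic non-residue mod 89. As a residue in [0, p-1] the value is 88.
62^44 mod 89 = 88

88


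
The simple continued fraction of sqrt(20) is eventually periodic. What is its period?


Run the CF algorithm for sqrt(20).
a_0 = floor(sqrt(20)) = 4; set m_0=0, q_0=1.
Recurrence: m' = q*a - m,  q' = (d - m'^2)/q,  a' = floor((a_0 + m')/q').
  step 1: m=4, q=4, a=2
  step 2: m=4, q=1, a=8
a_2 = 2*a_0 = 8, so the period closes here.
sqrt(20) = [4; 2, 8]
Period length = 2

2


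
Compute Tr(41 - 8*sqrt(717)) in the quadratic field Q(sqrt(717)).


Tr(a + b*sqrt(d)) = (a + b*sqrt(d)) + (a - b*sqrt(d)) = 2a
= 2 * (41)
= 82

82


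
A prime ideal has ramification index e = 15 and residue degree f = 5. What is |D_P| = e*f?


|D_P| = e * f
= 15 * 5
= 75

75


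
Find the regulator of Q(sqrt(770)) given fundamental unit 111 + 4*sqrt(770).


epsilon = 111 + 4*sqrt(770)
= 221.9955
R = ln(221.9955)
= 5.4027

5.4027


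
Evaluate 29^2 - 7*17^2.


x^2 - d*y^2
= 29^2 - 7*17^2
= 841 - 2023
= -1182

-1182


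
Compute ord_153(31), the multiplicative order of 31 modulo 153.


We want ord_153(31), the smallest k >= 1 with 31^k = 1 mod 153.
n = 153 = 3^2 * 17, phi(153) = 96; the order divides phi(n).
Divisors of 96: 1, 2, 3, 4, 6, 8, 12, 16, 24, 32, 48, 96
Repeated squaring mod 153: 31^1 = 31, 31^2 = 43, 31^4 = 13, 31^8 = 16, 31^16 = 103, 31^32 = 52, 31^64 = 103
Test divisors in increasing order:
  k=1: 31^1 = 31 mod 153
  k=2: 31^2 = 43 mod 153
  k=3: 31^3 = 43 * 31 = 109 mod 153
  k=4: 31^4 = 13 mod 153
  k=6: 31^6 = 13 * 43 = 100 mod 153
  k=8: 31^8 = 16 mod 153
  k=12: 31^12 = 16 * 13 = 55 mod 153
  k=16: 31^16 = 103 mod 153
  k=24: 31^24 = 103 * 16 = 118 mod 153
  k=32: 31^32 = 52 mod 153
  k=48: 31^48 = 52 * 103 = 1 mod 153  <- first divisor giving 1
Order = 48

48


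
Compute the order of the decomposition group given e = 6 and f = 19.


|D_P| = e * f
= 6 * 19
= 114

114


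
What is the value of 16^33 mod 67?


p = 67 is prime and the exponent is (p-1)/2 = 33, so by Euler's criterion 16^33 = (16/67) = +1 or -1 mod 67.
Compute by square-and-multiply:
  33 = 32 + 1 (binary 100001)
  Repeated squaring mod 67: 16^1 = 16, 16^2 = 55, 16^4 = 10, 16^8 = 33, 16^16 = 17, 16^32 = 21
  16^33 = 16^32 * 16^1 = 21 * 16 mod 67
    21 * 16 = 336 = 1 mod 67
  16^33 = 1 mod 67
Result 1: 16 is a quadratic residue mod 67.
16^33 mod 67 = 1

1


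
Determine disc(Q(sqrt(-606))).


For K = Q(sqrt(d)) with d squarefree: disc(K) = d if d = 1 mod 4, and disc(K) = 4d if d = 2 or 3 mod 4.
Here d = -606, and d mod 4 = 2.
d = 2 mod 4, not 1 (O_K = Z[sqrt(d)]), so disc(K) = 4d = 4 * (-606) = -2424

-2424


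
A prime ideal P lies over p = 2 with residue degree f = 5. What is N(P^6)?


N(P^a) = p^(a*f)
= 2^(6*5)
= 2^30
= 1073741824

1073741824


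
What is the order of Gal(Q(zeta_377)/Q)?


|Gal(Q(zeta_377)/Q)| = phi(377)
= 336

336


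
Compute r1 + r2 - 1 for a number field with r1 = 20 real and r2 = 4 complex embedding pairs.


By Dirichlet's unit theorem:
rank = r1 + r2 - 1
= 20 + 4 - 1
= 23

23


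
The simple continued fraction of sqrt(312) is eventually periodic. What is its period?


Run the CF algorithm for sqrt(312).
a_0 = floor(sqrt(312)) = 17; set m_0=0, q_0=1.
Recurrence: m' = q*a - m,  q' = (d - m'^2)/q,  a' = floor((a_0 + m')/q').
  step 1: m=17, q=23, a=1
  step 2: m=6, q=12, a=1
  step 3: m=6, q=23, a=1
  step 4: m=17, q=1, a=34
a_4 = 2*a_0 = 34, so the period closes here.
sqrt(312) = [17; 1, 1, 1, 34]
Period length = 4

4


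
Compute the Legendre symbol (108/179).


p = 179 is prime, so compute (108/179) with the reciprocity algorithm (Jacobi-symbol steps: pull out 2s via (2/n), flip via reciprocity, reduce):
  pull out 2: (2/179) = -1  (since 179 mod 8 = 3)
  pull out 2: (2/179) = -1  (since 179 mod 8 = 3)
  reciprocity: (27/179) -> -(179/27)
  reduce: (17/27)
  reciprocity: (17/27) -> +(27/17)
  reduce: (10/17)
  pull out 2: (2/17) = +1  (since 17 mod 8 = 1)
  reciprocity: (5/17) -> +(17/5)
  reduce: (2/5)
  pull out 2: (2/5) = -1  (since 5 mod 8 = 5)
  (1/5) = 1
Product of signs = 1
(108/179) = 1

1


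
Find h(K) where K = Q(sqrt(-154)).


K = Q(sqrt(-154)). d mod 4 = 2, so D = disc(K) = 4d = -616
h(K) equals the number of primitive reduced positive-definite forms (a, b, c) = a*x^2 + b*x*y + c*y^2 with b^2 - 4ac = D,
where reduced means |b| <= a <= c, with b >= 0 whenever |b| = a or a = c, and primitive means gcd(a, b, c) = 1.
Reduced forces 3a^2 <= |D| = 616, so 1 <= a <= 14; b must have the parity of D, and c = (b^2 - D)/(4a) must be an integer >= a.
Enumerate a = 1..14, b in [-a, a]:
  a=1: (1, 0, 154)  [1]
  a=2: (2, 0, 77)  [1]
  a=3..4: none
  a=5: (5, -2, 31), (5, 2, 31)  [2]
  a=6: none
  a=7: (7, 0, 22)  [1]
  a=8..9: none
  a=10: (10, -8, 17), (10, 8, 17)  [2]
  a=11: (11, 0, 14)  [1]
  a=12..14: none
Total reduced forms: 1 + 1 + 2 + 1 + 2 + 1 = 8
h = 8

8


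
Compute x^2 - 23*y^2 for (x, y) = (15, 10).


x^2 - d*y^2
= 15^2 - 23*10^2
= 225 - 2300
= -2075

-2075


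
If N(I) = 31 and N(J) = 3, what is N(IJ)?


N(IJ) = N(I) * N(J)
= 31 * 3
= 93

93


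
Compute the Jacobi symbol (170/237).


Compute (170/237) via quadratic reciprocity:
  pull out 2: (2/237) = -1  (since 237 mod 8 = 5)
  reciprocity: (85/237) -> +(237/85)
  reduce: (67/85)
  reciprocity: (67/85) -> +(85/67)
  reduce: (18/67)
  pull out 2: (2/67) = -1  (since 67 mod 8 = 3)
  reciprocity: (9/67) -> +(67/9)
  reduce: (4/9)
  pull out 2: (2/9) = +1  (since 9 mod 8 = 1)
  pull out 2: (2/9) = +1  (since 9 mod 8 = 1)
  (1/9) = 1
Product of signs = 1

1


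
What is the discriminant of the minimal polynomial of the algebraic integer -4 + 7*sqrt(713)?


The element -4 + 7*sqrt(713) has minimal polynomial:
x^2 + 8*x - 34921
Discriminant = (8)^2 - 4*(-34921)
= 64 + 139684
= 139748

139748


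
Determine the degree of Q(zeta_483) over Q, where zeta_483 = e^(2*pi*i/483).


The degree equals Euler's totient phi(483).
483 = 3 * 7 * 23
phi(483) = 264

264


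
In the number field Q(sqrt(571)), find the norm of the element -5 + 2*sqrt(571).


N(a + b*sqrt(d)) = a^2 - d*b^2
= (-5)^2 - (571)*(2)^2
= 25 - 2284
= -2259

-2259


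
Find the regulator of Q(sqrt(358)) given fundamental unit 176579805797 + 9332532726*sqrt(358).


epsilon = 176579805797 + 9332532726*sqrt(358)
= 3.5316e+11
R = ln(3.5316e+11)
= 26.5902

26.5902


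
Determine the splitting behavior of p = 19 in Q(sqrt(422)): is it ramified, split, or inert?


K = Q(sqrt(422)). Since d mod 4 = 2, disc(K) = 1688.
Check p | disc: 1688 mod 19 = 16.
p does not divide disc. Compute Legendre symbol (d/p):
4^((19-1)/2) mod 19 = 1
(d/p) = 1, so p splits: (p) = P*P' with e=1, f=1, g=2.
Therefore p is split.

split


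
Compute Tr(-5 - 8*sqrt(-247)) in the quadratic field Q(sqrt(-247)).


Tr(a + b*sqrt(d)) = (a + b*sqrt(d)) + (a - b*sqrt(d)) = 2a
= 2 * (-5)
= -10

-10


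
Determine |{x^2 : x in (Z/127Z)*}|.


For prime p, the number of non-zero quadratic residues is (p-1)/2.
= (127-1)/2
= 63

63


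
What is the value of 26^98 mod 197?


p = 197 is prime and the exponent is (p-1)/2 = 98, so by Euler's criterion 26^98 = (26/197) = +1 or -1 mod 197.
Compute by square-and-multiply:
  98 = 64 + 32 + 2 (binary 1100010)
  Repeated squaring mod 197: 26^1 = 26, 26^2 = 85, 26^4 = 133, 26^8 = 156, 26^16 = 105, 26^32 = 190, 26^64 = 49
  26^98 = 26^64 * 26^32 * 26^2 = 49 * 190 * 85 mod 197
    49 * 190 = 9310 = 51 mod 197
    51 * 85 = 4335 = 1 mod 197
  26^98 = 1 mod 197
Result 1: 26 is a quadratic residue mod 197.
26^98 mod 197 = 1

1


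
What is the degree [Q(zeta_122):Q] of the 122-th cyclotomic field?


The degree equals Euler's totient phi(122).
122 = 2 * 61
phi(122) = 60

60


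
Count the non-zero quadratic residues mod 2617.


For prime p, the number of non-zero quadratic residues is (p-1)/2.
= (2617-1)/2
= 1308

1308


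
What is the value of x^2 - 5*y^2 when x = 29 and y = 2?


x^2 - d*y^2
= 29^2 - 5*2^2
= 841 - 20
= 821

821


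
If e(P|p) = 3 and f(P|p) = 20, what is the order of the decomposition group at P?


|D_P| = e * f
= 3 * 20
= 60

60


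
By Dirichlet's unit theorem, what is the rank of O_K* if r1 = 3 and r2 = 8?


By Dirichlet's unit theorem:
rank = r1 + r2 - 1
= 3 + 8 - 1
= 10

10


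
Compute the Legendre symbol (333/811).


p = 811 is prime, so compute (333/811) with the reciprocity algorithm (Jacobi-symbol steps: pull out 2s via (2/n), flip via reciprocity, reduce):
  reciprocity: (333/811) -> +(811/333)
  reduce: (145/333)
  reciprocity: (145/333) -> +(333/145)
  reduce: (43/145)
  reciprocity: (43/145) -> +(145/43)
  reduce: (16/43)
  pull out 2: (2/43) = -1  (since 43 mod 8 = 3)
  pull out 2: (2/43) = -1  (since 43 mod 8 = 3)
  pull out 2: (2/43) = -1  (since 43 mod 8 = 3)
  pull out 2: (2/43) = -1  (since 43 mod 8 = 3)
  (1/43) = 1
Product of signs = 1
(333/811) = 1

1


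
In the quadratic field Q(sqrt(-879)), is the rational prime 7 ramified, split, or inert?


K = Q(sqrt(-879)). Since d mod 4 = 1, disc(K) = -879.
Check p | disc: -879 mod 7 = 3.
p does not divide disc. Compute Legendre symbol (d/p):
3^((7-1)/2) mod 7 = -1
(d/p) = -1, so p is inert: (p) stays prime with e=1, f=2, g=1.
Therefore p is inert.

inert


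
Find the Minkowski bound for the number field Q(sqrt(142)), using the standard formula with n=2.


d = 142, d mod 4 = 2, so disc(K) = 4d = 568; |disc(K)| = 568
Real quadratic field, so n = 2, s = r2 = 0, r1 = 2
M = (n!/n^n) * (4/pi)^s * sqrt(|disc(K)|) = (2!/2^2) * (4/pi)^0 * sqrt(568)
= 0.5 * 1.000000 * 23.832751
= 11.9164

11.9164


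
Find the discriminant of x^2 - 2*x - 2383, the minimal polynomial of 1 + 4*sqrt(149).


The element 1 + 4*sqrt(149) has minimal polynomial:
x^2 - 2*x - 2383
Discriminant = (-2)^2 - 4*(-2383)
= 4 + 9532
= 9536

9536


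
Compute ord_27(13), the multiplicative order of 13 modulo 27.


We want ord_27(13), the smallest k >= 1 with 13^k = 1 mod 27.
n = 27 = 3^3, phi(27) = 18; the order divides phi(n).
Divisors of 18: 1, 2, 3, 6, 9, 18
Repeated squaring mod 27: 13^1 = 13, 13^2 = 7, 13^4 = 22, 13^8 = 25, 13^16 = 4
Test divisors in increasing order:
  k=1: 13^1 = 13 mod 27
  k=2: 13^2 = 7 mod 27
  k=3: 13^3 = 7 * 13 = 10 mod 27
  k=6: 13^6 = 22 * 7 = 19 mod 27
  k=9: 13^9 = 25 * 13 = 1 mod 27  <- first divisor giving 1
Order = 9

9


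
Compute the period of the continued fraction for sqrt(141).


Run the CF algorithm for sqrt(141).
a_0 = floor(sqrt(141)) = 11; set m_0=0, q_0=1.
Recurrence: m' = q*a - m,  q' = (d - m'^2)/q,  a' = floor((a_0 + m')/q').
  step 1: m=11, q=20, a=1
  step 2: m=9, q=3, a=6
  step 3: m=9, q=20, a=1
  step 4: m=11, q=1, a=22
a_4 = 2*a_0 = 22, so the period closes here.
sqrt(141) = [11; 1, 6, 1, 22]
Period length = 4

4


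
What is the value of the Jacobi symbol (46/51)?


Compute (46/51) via quadratic reciprocity:
  pull out 2: (2/51) = -1  (since 51 mod 8 = 3)
  reciprocity: (23/51) -> -(51/23)
  reduce: (5/23)
  reciprocity: (5/23) -> +(23/5)
  reduce: (3/5)
  reciprocity: (3/5) -> +(5/3)
  reduce: (2/3)
  pull out 2: (2/3) = -1  (since 3 mod 8 = 3)
  (1/3) = 1
Product of signs = -1

-1


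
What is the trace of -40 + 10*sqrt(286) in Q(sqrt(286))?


Tr(a + b*sqrt(d)) = (a + b*sqrt(d)) + (a - b*sqrt(d)) = 2a
= 2 * (-40)
= -80

-80


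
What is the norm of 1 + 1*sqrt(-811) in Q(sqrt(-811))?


N(a + b*sqrt(d)) = a^2 - d*b^2
= (1)^2 - (-811)*(1)^2
= 1 + 811
= 812

812


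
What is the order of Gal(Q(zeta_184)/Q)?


|Gal(Q(zeta_184)/Q)| = phi(184)
= 88

88


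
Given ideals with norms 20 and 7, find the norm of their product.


N(IJ) = N(I) * N(J)
= 20 * 7
= 140

140


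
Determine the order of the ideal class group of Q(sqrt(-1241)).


K = Q(sqrt(-1241)). d mod 4 = 3, so D = disc(K) = 4d = -4964
h(K) equals the number of primitive reduced positive-definite forms (a, b, c) = a*x^2 + b*x*y + c*y^2 with b^2 - 4ac = D,
where reduced means |b| <= a <= c, with b >= 0 whenever |b| = a or a = c, and primitive means gcd(a, b, c) = 1.
Reduced forces 3a^2 <= |D| = 4964, so 1 <= a <= 40; b must have the parity of D, and c = (b^2 - D)/(4a) must be an integer >= a.
Enumerate a = 1..40, b in [-a, a]:
  a=1: (1, 0, 1241)  [1]
  a=2: (2, 2, 621)  [1]
  a=3: (3, -2, 414), (3, 2, 414)  [2]
  a=4: none
  a=5: (5, -4, 249), (5, 4, 249)  [2]
  a=6: (6, -2, 207), (6, 2, 207)  [2]
  a=7..8: none
  a=9: (9, -2, 138), (9, 2, 138)  [2]
  a=10: (10, -6, 125), (10, 6, 125)  [2]
  a=11..14: none
  a=15: (15, -14, 86), (15, -4, 83), (15, 4, 83), (15, 14, 86)  [4]
  a=16: none
  a=17: (17, 0, 73)  [1]
  a=18: (18, -2, 69), (18, 2, 69)  [2]
  a=19..22: none
  a=23: (23, -2, 54), (23, 2, 54)  [2]
  a=24: none
  a=25: (25, -6, 50), (25, 6, 50)  [2]
  a=26: none
  a=27: (27, -2, 46), (27, 2, 46)  [2]
  a=28: none
  a=29: (29, -16, 45), (29, 16, 45)  [2]
  a=30: (30, -26, 47), (30, -14, 43), (30, 14, 43), (30, 26, 47)  [4]
  a=31..33: none
  a=34: (34, 34, 45)  [1]
  a=35..40: none
Total reduced forms: 1 + 1 + 2 + 2 + 2 + 2 + 2 + 4 + 1 + 2 + 2 + 2 + 2 + 2 + 4 + 1 = 32
h = 32

32


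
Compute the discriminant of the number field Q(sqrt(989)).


For K = Q(sqrt(d)) with d squarefree: disc(K) = d if d = 1 mod 4, and disc(K) = 4d if d = 2 or 3 mod 4.
Here d = 989, and d mod 4 = 1.
d = 1 mod 4 (O_K = Z[(1+sqrt(d))/2]), so disc(K) = d = 989

989


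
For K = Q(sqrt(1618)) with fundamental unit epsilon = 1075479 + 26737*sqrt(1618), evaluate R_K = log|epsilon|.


epsilon = 1075479 + 26737*sqrt(1618)
= 2.1510e+06
R = ln(2.1510e+06)
= 14.5814

14.5814


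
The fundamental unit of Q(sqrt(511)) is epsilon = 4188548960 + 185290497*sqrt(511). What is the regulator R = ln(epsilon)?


epsilon = 4188548960 + 185290497*sqrt(511)
= 8.3771e+09
R = ln(8.3771e+09)
= 22.8488

22.8488


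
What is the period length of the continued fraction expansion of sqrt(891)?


Run the CF algorithm for sqrt(891).
a_0 = floor(sqrt(891)) = 29; set m_0=0, q_0=1.
Recurrence: m' = q*a - m,  q' = (d - m'^2)/q,  a' = floor((a_0 + m')/q').
  step 1: m=29, q=50, a=1
  step 2: m=21, q=9, a=5
  step 3: m=24, q=35, a=1
  step 4: m=11, q=22, a=1
  step 5: m=11, q=35, a=1
  step 6: m=24, q=9, a=5
  step 7: m=21, q=50, a=1
  step 8: m=29, q=1, a=58
a_8 = 2*a_0 = 58, so the period closes here.
sqrt(891) = [29; 1, 5, 1, 1, 1, 5, 1, 58]
Period length = 8

8


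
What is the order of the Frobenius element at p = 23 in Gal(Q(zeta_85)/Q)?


The Frobenius at p in Gal(Q(zeta_n)/Q) = (Z/nZ)* is the class of p, so its order is ord_85(23), the smallest k >= 1 with 23^k = 1 mod 85.
n = 85 = 5 * 17, phi(85) = 64; the order divides phi(n).
Divisors of 64: 1, 2, 4, 8, 16, 32, 64
Repeated squaring mod 85: 23^1 = 23, 23^2 = 19, 23^4 = 21, 23^8 = 16, 23^16 = 1, 23^32 = 1, 23^64 = 1
Test divisors in increasing order:
  k=1: 23^1 = 23 mod 85
  k=2: 23^2 = 19 mod 85
  k=4: 23^4 = 21 mod 85
  k=8: 23^8 = 16 mod 85
  k=16: 23^16 = 1 mod 85  <- first divisor giving 1
Order = 16

16


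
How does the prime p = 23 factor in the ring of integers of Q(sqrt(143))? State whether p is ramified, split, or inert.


K = Q(sqrt(143)). Since d mod 4 = 3, disc(K) = 572.
Check p | disc: 572 mod 23 = 20.
p does not divide disc. Compute Legendre symbol (d/p):
5^((23-1)/2) mod 23 = -1
(d/p) = -1, so p is inert: (p) stays prime with e=1, f=2, g=1.
Therefore p is inert.

inert


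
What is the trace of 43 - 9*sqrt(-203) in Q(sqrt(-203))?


Tr(a + b*sqrt(d)) = (a + b*sqrt(d)) + (a - b*sqrt(d)) = 2a
= 2 * (43)
= 86

86


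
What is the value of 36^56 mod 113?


p = 113 is prime and the exponent is (p-1)/2 = 56, so by Euler's criterion 36^56 = (36/113) = +1 or -1 mod 113.
Compute by square-and-multiply:
  56 = 32 + 16 + 8 (binary 111000)
  Repeated squaring mod 113: 36^1 = 36, 36^2 = 53, 36^4 = 97, 36^8 = 30, 36^16 = 109, 36^32 = 16
  36^56 = 36^32 * 36^16 * 36^8 = 16 * 109 * 30 mod 113
    16 * 109 = 1744 = 49 mod 113
    49 * 30 = 1470 = 1 mod 113
  36^56 = 1 mod 113
Result 1: 36 is a quadratic residue mod 113.
36^56 mod 113 = 1

1


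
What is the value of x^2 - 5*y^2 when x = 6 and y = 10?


x^2 - d*y^2
= 6^2 - 5*10^2
= 36 - 500
= -464

-464


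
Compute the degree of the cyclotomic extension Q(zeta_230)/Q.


The degree equals Euler's totient phi(230).
230 = 2 * 5 * 23
phi(230) = 88

88


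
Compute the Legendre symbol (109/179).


p = 179 is prime, so compute (109/179) with the reciprocity algorithm (Jacobi-symbol steps: pull out 2s via (2/n), flip via reciprocity, reduce):
  reciprocity: (109/179) -> +(179/109)
  reduce: (70/109)
  pull out 2: (2/109) = -1  (since 109 mod 8 = 5)
  reciprocity: (35/109) -> +(109/35)
  reduce: (4/35)
  pull out 2: (2/35) = -1  (since 35 mod 8 = 3)
  pull out 2: (2/35) = -1  (since 35 mod 8 = 3)
  (1/35) = 1
Product of signs = -1
(109/179) = -1

-1


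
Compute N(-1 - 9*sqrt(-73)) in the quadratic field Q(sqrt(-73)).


N(a + b*sqrt(d)) = a^2 - d*b^2
= (-1)^2 - (-73)*(-9)^2
= 1 + 5913
= 5914

5914


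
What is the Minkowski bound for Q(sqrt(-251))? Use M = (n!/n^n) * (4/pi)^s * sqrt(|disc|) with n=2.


d = -251, d mod 4 = 1, so disc(K) = d = -251; |disc(K)| = 251
Imaginary quadratic field, so n = 2, s = r2 = 1, r1 = 0
M = (n!/n^n) * (4/pi)^s * sqrt(|disc(K)|) = (2!/2^2) * (4/pi)^1 * sqrt(251)
= 0.5 * 1.273240 * 15.842980
= 10.0860

10.0860


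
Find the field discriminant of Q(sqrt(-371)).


For K = Q(sqrt(d)) with d squarefree: disc(K) = d if d = 1 mod 4, and disc(K) = 4d if d = 2 or 3 mod 4.
Here d = -371, and d mod 4 = 1.
d = 1 mod 4 (O_K = Z[(1+sqrt(d))/2]), so disc(K) = d = -371

-371


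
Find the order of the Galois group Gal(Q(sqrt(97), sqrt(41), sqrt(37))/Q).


The 3 square roots of distinct primes are multiplicatively independent over Q,
so [K:Q] = 2^3 and Gal(K/Q) is isomorphic to (Z/2Z)^3.
|Gal| = 2^3 = 8

8


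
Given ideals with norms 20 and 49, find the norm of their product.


N(IJ) = N(I) * N(J)
= 20 * 49
= 980

980


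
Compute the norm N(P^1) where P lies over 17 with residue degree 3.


N(P^a) = p^(a*f)
= 17^(1*3)
= 17^3
= 4913

4913


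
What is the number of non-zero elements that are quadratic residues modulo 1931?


For prime p, the number of non-zero quadratic residues is (p-1)/2.
= (1931-1)/2
= 965

965


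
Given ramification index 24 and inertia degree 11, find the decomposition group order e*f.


|D_P| = e * f
= 24 * 11
= 264

264


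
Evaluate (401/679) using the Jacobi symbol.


Compute (401/679) via quadratic reciprocity:
  reciprocity: (401/679) -> +(679/401)
  reduce: (278/401)
  pull out 2: (2/401) = +1  (since 401 mod 8 = 1)
  reciprocity: (139/401) -> +(401/139)
  reduce: (123/139)
  reciprocity: (123/139) -> -(139/123)
  reduce: (16/123)
  pull out 2: (2/123) = -1  (since 123 mod 8 = 3)
  pull out 2: (2/123) = -1  (since 123 mod 8 = 3)
  pull out 2: (2/123) = -1  (since 123 mod 8 = 3)
  pull out 2: (2/123) = -1  (since 123 mod 8 = 3)
  (1/123) = 1
Product of signs = -1

-1


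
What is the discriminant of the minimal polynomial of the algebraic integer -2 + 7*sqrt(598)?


The element -2 + 7*sqrt(598) has minimal polynomial:
x^2 + 4*x - 29298
Discriminant = (4)^2 - 4*(-29298)
= 16 + 117192
= 117208

117208
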